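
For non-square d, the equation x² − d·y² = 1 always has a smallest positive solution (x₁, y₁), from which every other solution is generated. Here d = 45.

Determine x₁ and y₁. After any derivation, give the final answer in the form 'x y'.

161 24

√45 → a₀=6, period (1,2,2,2,1,12); ℓ=6 even so k=5
step 0: (6, 1)  from 6·(1,0) + (0,1)
…
step 2: (20, 3)  from 2·(7,1) + (6,1)
step 3: (47, 7)  from 2·(20,3) + (7,1)
step 4: (114, 17)  from 2·(47,7) + (20,3)
step 5: (161, 24)  from 1·(114,17) + (47,7)
fundamental: x₁=161, y₁=24  (since 25921 − 45·576 = 1)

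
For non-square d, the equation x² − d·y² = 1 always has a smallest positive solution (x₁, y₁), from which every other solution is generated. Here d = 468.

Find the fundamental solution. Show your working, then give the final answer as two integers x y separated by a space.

√468 → a₀=21, period (1,1,1,2,1,1,1,42); ℓ=8 even so k=7
k=0  a_k=21  p_k/q_k = 21/1
…
k=2  a_k=1  p_k/q_k = 43/2
k=3  a_k=1  p_k/q_k = 65/3
…
k=6  a_k=1  p_k/q_k = 411/19
k=7  a_k=1  p_k/q_k = 649/30
→ (649, 30).  Check: 649²=421201, 468·30²=421200, difference 1.

649 30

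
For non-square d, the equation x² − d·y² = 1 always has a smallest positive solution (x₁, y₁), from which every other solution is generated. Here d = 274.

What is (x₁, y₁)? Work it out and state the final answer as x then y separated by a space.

[16; 1,1,4,4,1,1,32] for √274; ℓ=7 ⇒ convergent index 13
k=0  a_k=16  p_k/q_k = 16/1
…
k=3  a_k=4  p_k/q_k = 149/9
k=4  a_k=4  p_k/q_k = 629/38
…
k=6  a_k=1  p_k/q_k = 1407/85
…
k=8  a_k=1  p_k/q_k = 47209/2852
k=9  a_k=1  p_k/q_k = 93011/5619
k=10  a_k=4  p_k/q_k = 419253/25328
k=11  a_k=4  p_k/q_k = 1770023/106931
k=12  a_k=1  p_k/q_k = 2189276/132259
k=13  a_k=1  p_k/q_k = 3959299/239190
(x₁, y₁) = (3959299, 239190);  3959299² − 274·239190² = 1 ✓

3959299 239190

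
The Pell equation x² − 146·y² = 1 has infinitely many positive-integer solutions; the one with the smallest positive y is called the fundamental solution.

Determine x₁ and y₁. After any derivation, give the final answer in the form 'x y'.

√146 → a₀=12, period (12,24); ℓ=2 even so k=1
i=0: a=12 ⇒ p=12, q=1
i=1: a=12 ⇒ p=145, q=12
→ (145, 12).  Check: 145²=21025, 146·12²=21024, difference 1.

145 12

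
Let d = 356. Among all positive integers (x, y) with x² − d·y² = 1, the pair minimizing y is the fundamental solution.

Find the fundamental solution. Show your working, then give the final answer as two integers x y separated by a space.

500001 26500

√356 → a₀=18, period (1,6,1,1,2,…,6,1,36); ℓ=14 even so k=13
k=0  a_k=18  p_k/q_k = 18/1
k=1  a_k=1  p_k/q_k = 19/1
…
k=4  a_k=1  p_k/q_k = 283/15
k=5  a_k=2  p_k/q_k = 717/38
k=6  a_k=1  p_k/q_k = 1000/53
k=7  a_k=8  p_k/q_k = 8717/462
…
k=9  a_k=2  p_k/q_k = 28151/1492
k=10  a_k=1  p_k/q_k = 37868/2007
k=11  a_k=1  p_k/q_k = 66019/3499
k=12  a_k=6  p_k/q_k = 433982/23001
k=13  a_k=1  p_k/q_k = 500001/26500
fundamental: x₁=500001, y₁=26500  (since 250001000001 − 356·702250000 = 1)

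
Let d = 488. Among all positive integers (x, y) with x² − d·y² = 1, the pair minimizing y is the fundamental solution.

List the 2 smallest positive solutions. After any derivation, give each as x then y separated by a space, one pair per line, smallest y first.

√488 → a₀=22, period (11,44); ℓ=2 even so k=1
step 0: (22, 1)  from 22·(1,0) + (0,1)
step 1: (243, 11)  from 11·(22,1) + (1,0)
→ (243, 11).  Check: 243²=59049, 488·11²=59048, difference 1.
(243+11√488)^2 = 118097 + 5346√488

243 11
118097 5346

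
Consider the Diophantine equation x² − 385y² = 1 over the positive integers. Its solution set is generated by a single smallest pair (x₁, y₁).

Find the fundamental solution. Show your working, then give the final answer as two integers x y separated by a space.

95831 4884

d=385: √d = [19; 1,1,1,1,1,…,1,1,38] (ℓ=16, even), read p_15/q_15
step 0: (19, 1)  from 19·(1,0) + (0,1)
step 1: (20, 1)  from 1·(19,1) + (1,0)
…
step 5: (157, 8)  from 1·(98,5) + (59,3)
…
step 7: (726, 37)  from 1·(569,29) + (157,8)
step 8: (2021, 103)  from 2·(726,37) + (569,29)
step 9: (2747, 140)  from 1·(2021,103) + (726,37)
step 10: (10262, 523)  from 3·(2747,140) + (2021,103)
step 11: (13009, 663)  from 1·(10262,523) + (2747,140)
step 12: (23271, 1186)  from 1·(13009,663) + (10262,523)
step 13: (36280, 1849)  from 1·(23271,1186) + (13009,663)
step 14: (59551, 3035)  from 1·(36280,1849) + (23271,1186)
step 15: (95831, 4884)  from 1·(59551,3035) + (36280,1849)
fundamental: x₁=95831, y₁=4884  (since 9183580561 − 385·23853456 = 1)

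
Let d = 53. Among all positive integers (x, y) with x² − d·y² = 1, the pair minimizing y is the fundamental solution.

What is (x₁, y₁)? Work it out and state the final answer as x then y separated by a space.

[7; 3,1,1,3,14] for √53; ℓ=5 ⇒ convergent index 9
i=0: a=7 ⇒ p=7, q=1
i=1: a=3 ⇒ p=22, q=3
i=2: a=1 ⇒ p=29, q=4
i=3: a=1 ⇒ p=51, q=7
i=4: a=3 ⇒ p=182, q=25
i=5: a=14 ⇒ p=2599, q=357
…
i=7: a=1 ⇒ p=10578, q=1453
i=8: a=1 ⇒ p=18557, q=2549
i=9: a=3 ⇒ p=66249, q=9100
fundamental: x₁=66249, y₁=9100  (since 4388930001 − 53·82810000 = 1)

66249 9100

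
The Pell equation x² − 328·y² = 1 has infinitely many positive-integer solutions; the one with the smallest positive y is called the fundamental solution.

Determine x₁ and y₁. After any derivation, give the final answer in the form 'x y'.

163 9

√328 → a₀=18, period (9,36); ℓ=2 even so k=1
i=0: a=18 ⇒ p=18, q=1
i=1: a=9 ⇒ p=163, q=9
fundamental: x₁=163, y₁=9  (since 26569 − 328·81 = 1)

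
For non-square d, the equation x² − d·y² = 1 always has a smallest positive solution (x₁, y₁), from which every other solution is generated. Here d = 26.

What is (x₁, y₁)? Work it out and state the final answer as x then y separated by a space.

51 10

√26 → a₀=5, period (10); ℓ=1 odd so k=1
step 0: (5, 1)  from 5·(1,0) + (0,1)
step 1: (51, 10)  from 10·(5,1) + (1,0)
fundamental: x₁=51, y₁=10  (since 2601 − 26·100 = 1)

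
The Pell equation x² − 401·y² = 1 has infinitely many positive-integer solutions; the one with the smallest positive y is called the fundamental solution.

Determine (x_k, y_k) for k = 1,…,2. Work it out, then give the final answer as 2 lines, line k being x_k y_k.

801 40
1283201 64080

√401 = [20; 40, …], period ℓ=1 (odd) → k=1
a_0=20:  p_0=20·1+0=20,  q_0=20·0+1=1
a_1=40:  p_1=40·20+1=801,  q_1=40·1+0=40
(x₁, y₁) = (801, 40);  801² − 401·40² = 1 ✓
n=2: (801,40)∘(801,40) = (801·801+401·40·40, 801·40+40·801) = (1283201,64080)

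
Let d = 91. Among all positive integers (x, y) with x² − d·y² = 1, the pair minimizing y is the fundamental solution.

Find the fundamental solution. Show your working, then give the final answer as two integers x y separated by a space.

[9; 1,1,5,1,5,1,1,18] for √91; ℓ=8 ⇒ convergent index 7
step 0: (9, 1)  from 9·(1,0) + (0,1)
…
step 6: (849, 89)  from 1·(725,76) + (124,13)
step 7: (1574, 165)  from 1·(849,89) + (725,76)
→ (1574, 165).  Check: 1574²=2477476, 91·165²=2477475, difference 1.

1574 165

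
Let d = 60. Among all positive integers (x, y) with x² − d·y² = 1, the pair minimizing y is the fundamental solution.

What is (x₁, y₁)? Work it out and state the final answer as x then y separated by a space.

d=60: √d = [7; 1,2,1,14] (ℓ=4, even), read p_3/q_3
step 0: (7, 1)  from 7·(1,0) + (0,1)
step 1: (8, 1)  from 1·(7,1) + (1,0)
step 2: (23, 3)  from 2·(8,1) + (7,1)
step 3: (31, 4)  from 1·(23,3) + (8,1)
→ (31, 4).  Check: 31²=961, 60·4²=960, difference 1.

31 4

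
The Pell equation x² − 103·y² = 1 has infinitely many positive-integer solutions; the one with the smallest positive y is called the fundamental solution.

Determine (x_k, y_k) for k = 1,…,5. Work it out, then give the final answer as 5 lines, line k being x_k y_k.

[10; 6,1,2,1,1,9,1,1,2,1,6,20] for √103; ℓ=12 ⇒ convergent index 11
i=0: a=10 ⇒ p=10, q=1
…
i=3: a=2 ⇒ p=203, q=20
i=4: a=1 ⇒ p=274, q=27
…
i=6: a=9 ⇒ p=4567, q=450
i=7: a=1 ⇒ p=5044, q=497
i=8: a=1 ⇒ p=9611, q=947
i=9: a=2 ⇒ p=24266, q=2391
i=10: a=1 ⇒ p=33877, q=3338
i=11: a=6 ⇒ p=227528, q=22419
(x₁, y₁) = (227528, 22419);  227528² − 103·22419² = 1 ✓
k=2:  x_2 = 227528·227528+103·22419·22419 = 103537981567,  y_2 = 227528·22419+22419·227528 = 10201900464
k=3:  x_3 = 227528·103537981567+103·22419·10201900464 = 47115579739725224,  y_3 = 227528·10201900464+22419·103537981567 = 4642436017523565
k=4:  x_4 = 227528·47115579739725224+103·22419·4642436017523565 = 21440227253936863550977,  y_4 = 227528·4642436017523565+22419·47115579739725224 = 2112568364380001494176
k=5:  x_5 = 227528·21440227253936863550977+103·22419·2112568364380001494176 = 9756504053220377800313664488,  y_5 = 227528·2112568364380001494176+22419·21440227253936863550977 = 961336909616663523916230291

227528 22419
103537981567 10201900464
47115579739725224 4642436017523565
21440227253936863550977 2112568364380001494176
9756504053220377800313664488 961336909616663523916230291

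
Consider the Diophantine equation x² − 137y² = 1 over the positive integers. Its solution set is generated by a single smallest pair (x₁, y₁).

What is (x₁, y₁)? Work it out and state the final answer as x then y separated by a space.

6083073 519712

√137 = [11; 1,2,2,1,1,2,2,1,22, …], period ℓ=9 (odd) → k=17
step 0: (11, 1)  from 11·(1,0) + (0,1)
step 1: (12, 1)  from 1·(11,1) + (1,0)
step 2: (35, 3)  from 2·(12,1) + (11,1)
…
step 4: (117, 10)  from 1·(82,7) + (35,3)
…
step 7: (1229, 105)  from 2·(515,44) + (199,17)
step 8: (1744, 149)  from 1·(1229,105) + (515,44)
step 9: (39597, 3383)  from 22·(1744,149) + (1229,105)
step 10: (41341, 3532)  from 1·(39597,3383) + (1744,149)
step 11: (122279, 10447)  from 2·(41341,3532) + (39597,3383)
step 12: (285899, 24426)  from 2·(122279,10447) + (41341,3532)
step 13: (408178, 34873)  from 1·(285899,24426) + (122279,10447)
step 14: (694077, 59299)  from 1·(408178,34873) + (285899,24426)
…
step 16: (4286741, 366241)  from 2·(1796332,153471) + (694077,59299)
step 17: (6083073, 519712)  from 1·(4286741,366241) + (1796332,153471)
fundamental: x₁=6083073, y₁=519712  (since 37003777123329 − 137·270100562944 = 1)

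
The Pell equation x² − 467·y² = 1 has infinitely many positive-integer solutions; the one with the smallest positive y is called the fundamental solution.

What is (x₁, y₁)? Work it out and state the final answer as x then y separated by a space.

[21; 1,1,1,1,3,…,1,1,42] for √467; ℓ=14 ⇒ convergent index 13
k=0  a_k=21  p_k/q_k = 21/1
…
k=4  a_k=1  p_k/q_k = 108/5
k=5  a_k=3  p_k/q_k = 389/18
…
k=8  a_k=3  p_k/q_k = 82767/3830
…
k=10  a_k=1  p_k/q_k = 358232/16577
…
k=12  a_k=1  p_k/q_k = 991929/45901
k=13  a_k=1  p_k/q_k = 1625626/75225
fundamental: x₁=1625626, y₁=75225  (since 2642659891876 − 467·5658800625 = 1)

1625626 75225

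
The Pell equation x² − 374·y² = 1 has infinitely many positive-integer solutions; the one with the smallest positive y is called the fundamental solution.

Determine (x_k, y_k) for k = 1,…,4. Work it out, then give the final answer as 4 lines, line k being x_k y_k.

√374 = [19; 2,1,18,1,2,38, …], period ℓ=6 (even) → k=5
i=0: a=19 ⇒ p=19, q=1
i=1: a=2 ⇒ p=39, q=2
…
i=3: a=18 ⇒ p=1083, q=56
i=4: a=1 ⇒ p=1141, q=59
i=5: a=2 ⇒ p=3365, q=174
→ (3365, 174).  Check: 3365²=11323225, 374·174²=11323224, difference 1.
(x_2, y_2) = (3365·3365 + 374·174·174, 3365·174 + 174·3365) = (22646449, 1171020)
(x_3, y_3) = (3365·22646449 + 374·174·1171020, 3365·1171020 + 174·22646449) = (152410598405, 7880964426)
(x_4, y_4) = (3365·152410598405 + 374·174·7880964426, 3365·7880964426 + 174·152410598405) = (1025723304619201, 53038889415960)

3365 174
22646449 1171020
152410598405 7880964426
1025723304619201 53038889415960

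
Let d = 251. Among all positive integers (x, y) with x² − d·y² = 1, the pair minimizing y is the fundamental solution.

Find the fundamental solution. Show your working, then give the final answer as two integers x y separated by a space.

[15; 1,5,2,1,2,…,5,1,30] for √251; ℓ=14 ⇒ convergent index 13
a_0=15:  p_0=15·1+0=15,  q_0=15·0+1=1
…
a_2=5:  p_2=5·16+15=95,  q_2=5·1+1=6
…
a_7=15:  p_7=15·1917+808=29563,  q_7=15·121+51=1866
…
a_10=1:  p_10=1·151649+61043=212692,  q_10=1·9572+3853=13425
a_11=2:  p_11=2·212692+151649=577033,  q_11=2·13425+9572=36422
a_12=5:  p_12=5·577033+212692=3097857,  q_12=5·36422+13425=195535
a_13=1:  p_13=1·3097857+577033=3674890,  q_13=1·195535+36422=231957
fundamental: x₁=3674890, y₁=231957  (since 13504816512100 − 251·53804049849 = 1)

3674890 231957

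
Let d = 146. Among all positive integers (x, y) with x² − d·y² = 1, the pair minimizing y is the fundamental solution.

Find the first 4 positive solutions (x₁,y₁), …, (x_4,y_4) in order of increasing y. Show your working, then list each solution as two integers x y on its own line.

145 12
42049 3480
12194065 1009188
3536236801 292661040

√146 = [12; 12,24, …], period ℓ=2 (even) → k=1
k=0  a_k=12  p_k/q_k = 12/1
k=1  a_k=12  p_k/q_k = 145/12
→ (145, 12).  Check: 145²=21025, 146·12²=21024, difference 1.
n=2: (145,12)∘(145,12) = (145·145+146·12·12, 145·12+12·145) = (42049,3480)
n=3: (42049,3480)∘(145,12) = (145·42049+146·12·3480, 145·3480+12·42049) = (12194065,1009188)
n=4: (12194065,1009188)∘(145,12) = (145·12194065+146·12·1009188, 145·1009188+12·12194065) = (3536236801,292661040)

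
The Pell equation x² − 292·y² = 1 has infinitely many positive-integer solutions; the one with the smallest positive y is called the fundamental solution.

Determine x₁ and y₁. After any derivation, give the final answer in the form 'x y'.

2281249 133500

[17; 11,2,1,3,8,3,1,2,11,34] for √292; ℓ=10 ⇒ convergent index 9
a_0=17:  p_0=17·1+0=17,  q_0=17·0+1=1
a_1=11:  p_1=11·17+1=188,  q_1=11·1+0=11
…
a_3=1:  p_3=1·393+188=581,  q_3=1·23+11=34
a_4=3:  p_4=3·581+393=2136,  q_4=3·34+23=125
a_5=8:  p_5=8·2136+581=17669,  q_5=8·125+34=1034
a_6=3:  p_6=3·17669+2136=55143,  q_6=3·1034+125=3227
…
a_8=2:  p_8=2·72812+55143=200767,  q_8=2·4261+3227=11749
a_9=11:  p_9=11·200767+72812=2281249,  q_9=11·11749+4261=133500
→ (2281249, 133500).  Check: 2281249²=5204097000001, 292·133500²=5204097000000, difference 1.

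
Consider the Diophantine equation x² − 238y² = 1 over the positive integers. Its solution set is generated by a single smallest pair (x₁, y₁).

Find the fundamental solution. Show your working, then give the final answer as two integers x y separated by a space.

√238 → a₀=15, period (2,2,1,14,1,2,2,30); ℓ=8 even so k=7
step 0: (15, 1)  from 15·(1,0) + (0,1)
…
step 2: (77, 5)  from 2·(31,2) + (15,1)
step 3: (108, 7)  from 1·(77,5) + (31,2)
step 4: (1589, 103)  from 14·(108,7) + (77,5)
…
step 6: (4983, 323)  from 2·(1697,110) + (1589,103)
step 7: (11663, 756)  from 2·(4983,323) + (1697,110)
fundamental: x₁=11663, y₁=756  (since 136025569 − 238·571536 = 1)

11663 756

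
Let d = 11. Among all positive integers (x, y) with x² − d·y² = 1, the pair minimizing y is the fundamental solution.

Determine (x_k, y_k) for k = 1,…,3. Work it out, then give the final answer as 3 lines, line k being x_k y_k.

√11 = [3; 3,6, …], period ℓ=2 (even) → k=1
a_0=3:  p_0=3·1+0=3,  q_0=3·0+1=1
a_1=3:  p_1=3·3+1=10,  q_1=3·1+0=3
fundamental: x₁=10, y₁=3  (since 100 − 11·9 = 1)
k=2:  x_2 = 10·10+11·3·3 = 199,  y_2 = 10·3+3·10 = 60
k=3:  x_3 = 10·199+11·3·60 = 3970,  y_3 = 10·60+3·199 = 1197

10 3
199 60
3970 1197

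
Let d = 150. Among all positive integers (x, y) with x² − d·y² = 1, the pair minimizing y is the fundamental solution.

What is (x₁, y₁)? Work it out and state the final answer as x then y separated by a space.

49 4

√150 → a₀=12, period (4,24); ℓ=2 even so k=1
i=0: a=12 ⇒ p=12, q=1
i=1: a=4 ⇒ p=49, q=4
(x₁, y₁) = (49, 4);  49² − 150·4² = 1 ✓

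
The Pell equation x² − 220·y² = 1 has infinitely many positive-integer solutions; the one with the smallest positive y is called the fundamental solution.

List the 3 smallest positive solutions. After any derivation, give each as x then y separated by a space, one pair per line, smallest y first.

89 6
15841 1068
2819609 190098

√220 = [14; 1,4,1,28, …], period ℓ=4 (even) → k=3
a_0=14:  p_0=14·1+0=14,  q_0=14·0+1=1
a_1=1:  p_1=1·14+1=15,  q_1=1·1+0=1
a_2=4:  p_2=4·15+14=74,  q_2=4·1+1=5
a_3=1:  p_3=1·74+15=89,  q_3=1·5+1=6
→ (89, 6).  Check: 89²=7921, 220·6²=7920, difference 1.
(x_2, y_2) = (89·89 + 220·6·6, 89·6 + 6·89) = (15841, 1068)
(x_3, y_3) = (89·15841 + 220·6·1068, 89·1068 + 6·15841) = (2819609, 190098)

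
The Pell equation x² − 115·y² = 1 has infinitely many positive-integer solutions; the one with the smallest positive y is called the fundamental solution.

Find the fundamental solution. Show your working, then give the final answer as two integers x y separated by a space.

1126 105

√115 → a₀=10, period (1,2,1,1,1,1,1,2,1,20); ℓ=10 even so k=9
i=0: a=10 ⇒ p=10, q=1
…
i=4: a=1 ⇒ p=75, q=7
i=5: a=1 ⇒ p=118, q=11
…
i=8: a=2 ⇒ p=815, q=76
i=9: a=1 ⇒ p=1126, q=105
fundamental: x₁=1126, y₁=105  (since 1267876 − 115·11025 = 1)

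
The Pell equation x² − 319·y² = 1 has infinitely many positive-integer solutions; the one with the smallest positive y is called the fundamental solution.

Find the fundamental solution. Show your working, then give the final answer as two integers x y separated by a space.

12901780 722361

[17; 1,6,5,1,4,…,6,1,34] for √319; ℓ=14 ⇒ convergent index 13
a_0=17:  p_0=17·1+0=17,  q_0=17·0+1=1
a_1=1:  p_1=1·17+1=18,  q_1=1·1+0=1
a_2=6:  p_2=6·18+17=125,  q_2=6·1+1=7
a_3=5:  p_3=5·125+18=643,  q_3=5·7+1=36
…
a_5=4:  p_5=4·768+643=3715,  q_5=4·43+36=208
…
a_7=1:  p_7=1·11913+3715=15628,  q_7=1·667+208=875
…
a_9=4:  p_9=4·58797+15628=250816,  q_9=4·3292+875=14043
…
a_12=6:  p_12=6·1798881+309613=11102899,  q_12=6·100718+17335=621643
a_13=1:  p_13=1·11102899+1798881=12901780,  q_13=1·621643+100718=722361
(x₁, y₁) = (12901780, 722361);  12901780² − 319·722361² = 1 ✓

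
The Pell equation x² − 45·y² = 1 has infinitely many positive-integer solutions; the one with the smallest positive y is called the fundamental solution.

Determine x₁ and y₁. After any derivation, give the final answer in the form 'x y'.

d=45: √d = [6; 1,2,2,2,1,12] (ℓ=6, even), read p_5/q_5
k=0  a_k=6  p_k/q_k = 6/1
…
k=4  a_k=2  p_k/q_k = 114/17
k=5  a_k=1  p_k/q_k = 161/24
fundamental: x₁=161, y₁=24  (since 25921 − 45·576 = 1)

161 24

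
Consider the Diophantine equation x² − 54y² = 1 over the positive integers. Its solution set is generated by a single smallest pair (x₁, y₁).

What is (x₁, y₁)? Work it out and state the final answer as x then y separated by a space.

√54 → a₀=7, period (2,1,6,1,2,14); ℓ=6 even so k=5
i=0: a=7 ⇒ p=7, q=1
…
i=2: a=1 ⇒ p=22, q=3
i=3: a=6 ⇒ p=147, q=20
i=4: a=1 ⇒ p=169, q=23
i=5: a=2 ⇒ p=485, q=66
→ (485, 66).  Check: 485²=235225, 54·66²=235224, difference 1.

485 66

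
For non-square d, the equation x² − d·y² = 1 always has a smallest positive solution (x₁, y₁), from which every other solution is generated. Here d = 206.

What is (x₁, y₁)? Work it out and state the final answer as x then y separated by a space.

d=206: √d = [14; 2,1,5,14,5,1,2,28] (ℓ=8, even), read p_7/q_7
i=0: a=14 ⇒ p=14, q=1
i=1: a=2 ⇒ p=29, q=2
…
i=4: a=14 ⇒ p=3459, q=241
…
i=6: a=1 ⇒ p=20998, q=1463
i=7: a=2 ⇒ p=59535, q=4148
→ (59535, 4148).  Check: 59535²=3544416225, 206·4148²=3544416224, difference 1.

59535 4148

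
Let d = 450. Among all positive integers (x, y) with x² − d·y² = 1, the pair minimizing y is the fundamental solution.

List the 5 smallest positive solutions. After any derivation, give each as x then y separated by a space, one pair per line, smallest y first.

19601 924
768398401 36222648
30122754096401 1420000245972
1180872205318713601 55666849606371696
46292552162781456490001 2182251836848982980620

√450 = [21; 4,1,2,4,2,1,4,42, …], period ℓ=8 (even) → k=7
step 0: (21, 1)  from 21·(1,0) + (0,1)
step 1: (85, 4)  from 4·(21,1) + (1,0)
step 2: (106, 5)  from 1·(85,4) + (21,1)
step 3: (297, 14)  from 2·(106,5) + (85,4)
step 4: (1294, 61)  from 4·(297,14) + (106,5)
step 5: (2885, 136)  from 2·(1294,61) + (297,14)
step 6: (4179, 197)  from 1·(2885,136) + (1294,61)
step 7: (19601, 924)  from 4·(4179,197) + (2885,136)
(x₁, y₁) = (19601, 924);  19601² − 450·924² = 1 ✓
k=2:  x_2 = 19601·19601+450·924·924 = 768398401,  y_2 = 19601·924+924·19601 = 36222648
k=3:  x_3 = 19601·768398401+450·924·36222648 = 30122754096401,  y_3 = 19601·36222648+924·768398401 = 1420000245972
k=4:  x_4 = 19601·30122754096401+450·924·1420000245972 = 1180872205318713601,  y_4 = 19601·1420000245972+924·30122754096401 = 55666849606371696
k=5:  x_5 = 19601·1180872205318713601+450·924·55666849606371696 = 46292552162781456490001,  y_5 = 19601·55666849606371696+924·1180872205318713601 = 2182251836848982980620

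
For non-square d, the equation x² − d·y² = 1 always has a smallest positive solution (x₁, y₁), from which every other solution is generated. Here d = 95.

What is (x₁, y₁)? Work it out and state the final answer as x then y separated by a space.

39 4

√95 → a₀=9, period (1,2,1,18); ℓ=4 even so k=3
k=0  a_k=9  p_k/q_k = 9/1
k=1  a_k=1  p_k/q_k = 10/1
k=2  a_k=2  p_k/q_k = 29/3
k=3  a_k=1  p_k/q_k = 39/4
(x₁, y₁) = (39, 4);  39² − 95·4² = 1 ✓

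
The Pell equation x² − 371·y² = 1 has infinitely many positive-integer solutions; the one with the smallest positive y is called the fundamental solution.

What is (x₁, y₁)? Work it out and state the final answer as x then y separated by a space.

1695 88

[19; 3,1,4,1,3,38] for √371; ℓ=6 ⇒ convergent index 5
k=0  a_k=19  p_k/q_k = 19/1
…
k=4  a_k=1  p_k/q_k = 443/23
k=5  a_k=3  p_k/q_k = 1695/88
(x₁, y₁) = (1695, 88);  1695² − 371·88² = 1 ✓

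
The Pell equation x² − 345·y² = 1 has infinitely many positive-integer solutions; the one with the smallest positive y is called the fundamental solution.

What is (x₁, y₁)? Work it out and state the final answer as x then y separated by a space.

√345 = [18; 1,1,2,1,6,1,2,1,1,36, …], period ℓ=10 (even) → k=9
i=0: a=18 ⇒ p=18, q=1
i=1: a=1 ⇒ p=19, q=1
i=2: a=1 ⇒ p=37, q=2
i=3: a=2 ⇒ p=93, q=5
i=4: a=1 ⇒ p=130, q=7
…
i=6: a=1 ⇒ p=1003, q=54
i=7: a=2 ⇒ p=2879, q=155
i=8: a=1 ⇒ p=3882, q=209
i=9: a=1 ⇒ p=6761, q=364
→ (6761, 364).  Check: 6761²=45711121, 345·364²=45711120, difference 1.

6761 364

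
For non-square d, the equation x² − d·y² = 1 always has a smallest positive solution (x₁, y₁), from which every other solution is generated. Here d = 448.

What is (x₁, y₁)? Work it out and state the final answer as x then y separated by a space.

127 6

d=448: √d = [21; 6,42] (ℓ=2, even), read p_1/q_1
i=0: a=21 ⇒ p=21, q=1
i=1: a=6 ⇒ p=127, q=6
fundamental: x₁=127, y₁=6  (since 16129 − 448·36 = 1)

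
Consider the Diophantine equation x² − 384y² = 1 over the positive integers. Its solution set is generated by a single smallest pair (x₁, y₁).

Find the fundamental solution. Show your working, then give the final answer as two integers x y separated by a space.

4801 245

d=384: √d = [19; 1,1,2,9,2,1,1,38] (ℓ=8, even), read p_7/q_7
a_0=19:  p_0=19·1+0=19,  q_0=19·0+1=1
a_1=1:  p_1=1·19+1=20,  q_1=1·1+0=1
a_2=1:  p_2=1·20+19=39,  q_2=1·1+1=2
a_3=2:  p_3=2·39+20=98,  q_3=2·2+1=5
a_4=9:  p_4=9·98+39=921,  q_4=9·5+2=47
…
a_6=1:  p_6=1·1940+921=2861,  q_6=1·99+47=146
a_7=1:  p_7=1·2861+1940=4801,  q_7=1·146+99=245
fundamental: x₁=4801, y₁=245  (since 23049601 − 384·60025 = 1)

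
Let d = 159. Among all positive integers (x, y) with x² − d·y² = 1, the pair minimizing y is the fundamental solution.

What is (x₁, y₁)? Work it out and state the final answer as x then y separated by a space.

1324 105

d=159: √d = [12; 1,1,1,1,3,1,1,1,1,24] (ℓ=10, even), read p_9/q_9
step 0: (12, 1)  from 12·(1,0) + (0,1)
step 1: (13, 1)  from 1·(12,1) + (1,0)
step 2: (25, 2)  from 1·(13,1) + (12,1)
step 3: (38, 3)  from 1·(25,2) + (13,1)
…
step 6: (290, 23)  from 1·(227,18) + (63,5)
…
step 8: (807, 64)  from 1·(517,41) + (290,23)
step 9: (1324, 105)  from 1·(807,64) + (517,41)
→ (1324, 105).  Check: 1324²=1752976, 159·105²=1752975, difference 1.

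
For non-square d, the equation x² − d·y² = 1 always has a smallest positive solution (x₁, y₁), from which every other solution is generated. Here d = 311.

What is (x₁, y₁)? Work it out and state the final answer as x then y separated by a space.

[17; 1,1,1,2,1,…,1,1,34] for √311; ℓ=16 ⇒ convergent index 15
i=0: a=17 ⇒ p=17, q=1
…
i=4: a=2 ⇒ p=141, q=8
i=5: a=1 ⇒ p=194, q=11
i=6: a=6 ⇒ p=1305, q=74
i=7: a=3 ⇒ p=4109, q=233
i=8: a=17 ⇒ p=71158, q=4035
i=9: a=3 ⇒ p=217583, q=12338
…
i=11: a=1 ⇒ p=1594239, q=90401
i=12: a=2 ⇒ p=4565134, q=258865
…
i=14: a=1 ⇒ p=10724507, q=608131
i=15: a=1 ⇒ p=16883880, q=957397
fundamental: x₁=16883880, y₁=957397  (since 285065403854400 − 311·916609015609 = 1)

16883880 957397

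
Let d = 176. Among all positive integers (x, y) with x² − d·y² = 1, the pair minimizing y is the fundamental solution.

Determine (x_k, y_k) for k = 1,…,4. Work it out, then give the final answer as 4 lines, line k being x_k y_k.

d=176: √d = [13; 3,1,3,26] (ℓ=4, even), read p_3/q_3
i=0: a=13 ⇒ p=13, q=1
i=1: a=3 ⇒ p=40, q=3
i=2: a=1 ⇒ p=53, q=4
i=3: a=3 ⇒ p=199, q=15
→ (199, 15).  Check: 199²=39601, 176·15²=39600, difference 1.
k=2:  x_2 = 199·199+176·15·15 = 79201,  y_2 = 199·15+15·199 = 5970
k=3:  x_3 = 199·79201+176·15·5970 = 31521799,  y_3 = 199·5970+15·79201 = 2376045
k=4:  x_4 = 199·31521799+176·15·2376045 = 12545596801,  y_4 = 199·2376045+15·31521799 = 945659940

199 15
79201 5970
31521799 2376045
12545596801 945659940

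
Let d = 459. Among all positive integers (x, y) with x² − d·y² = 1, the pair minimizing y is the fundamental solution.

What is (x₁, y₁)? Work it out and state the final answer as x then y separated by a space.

499850 23331

[21; 2,2,1,4,21,4,1,2,2,42] for √459; ℓ=10 ⇒ convergent index 9
i=0: a=21 ⇒ p=21, q=1
i=1: a=2 ⇒ p=43, q=2
i=2: a=2 ⇒ p=107, q=5
i=3: a=1 ⇒ p=150, q=7
…
i=5: a=21 ⇒ p=14997, q=700
i=6: a=4 ⇒ p=60695, q=2833
i=7: a=1 ⇒ p=75692, q=3533
i=8: a=2 ⇒ p=212079, q=9899
i=9: a=2 ⇒ p=499850, q=23331
(x₁, y₁) = (499850, 23331);  499850² − 459·23331² = 1 ✓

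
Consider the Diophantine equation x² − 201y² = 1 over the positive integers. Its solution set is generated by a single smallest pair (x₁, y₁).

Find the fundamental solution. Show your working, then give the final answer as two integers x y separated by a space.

515095 36332

√201 → a₀=14, period (5,1,1,1,2,…,1,5,28); ℓ=14 even so k=13
k=0  a_k=14  p_k/q_k = 14/1
k=1  a_k=5  p_k/q_k = 71/5
k=2  a_k=1  p_k/q_k = 85/6
k=3  a_k=1  p_k/q_k = 156/11
…
k=5  a_k=2  p_k/q_k = 638/45
…
k=7  a_k=8  p_k/q_k = 7670/541
…
k=9  a_k=2  p_k/q_k = 24768/1747
k=10  a_k=1  p_k/q_k = 33317/2350
…
k=12  a_k=1  p_k/q_k = 91402/6447
k=13  a_k=5  p_k/q_k = 515095/36332
→ (515095, 36332).  Check: 515095²=265322859025, 201·36332²=265322859024, difference 1.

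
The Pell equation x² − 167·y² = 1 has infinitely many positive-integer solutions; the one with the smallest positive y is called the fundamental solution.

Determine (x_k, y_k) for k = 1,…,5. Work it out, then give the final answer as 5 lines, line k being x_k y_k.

[12; 1,11,1,24] for √167; ℓ=4 ⇒ convergent index 3
k=0  a_k=12  p_k/q_k = 12/1
k=1  a_k=1  p_k/q_k = 13/1
k=2  a_k=11  p_k/q_k = 155/12
k=3  a_k=1  p_k/q_k = 168/13
fundamental: x₁=168, y₁=13  (since 28224 − 167·169 = 1)
k=2:  x_2 = 168·168+167·13·13 = 56447,  y_2 = 168·13+13·168 = 4368
k=3:  x_3 = 168·56447+167·13·4368 = 18966024,  y_3 = 168·4368+13·56447 = 1467635
k=4:  x_4 = 168·18966024+167·13·1467635 = 6372527617,  y_4 = 168·1467635+13·18966024 = 493120992
k=5:  x_5 = 168·6372527617+167·13·493120992 = 2141150313288,  y_5 = 168·493120992+13·6372527617 = 165687185677

168 13
56447 4368
18966024 1467635
6372527617 493120992
2141150313288 165687185677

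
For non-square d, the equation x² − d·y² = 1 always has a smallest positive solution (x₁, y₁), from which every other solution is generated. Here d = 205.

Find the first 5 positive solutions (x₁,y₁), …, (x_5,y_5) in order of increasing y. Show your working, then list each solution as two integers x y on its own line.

√205 → a₀=14, period (3,6,1,4,1,6,3,28); ℓ=8 even so k=7
k=0  a_k=14  p_k/q_k = 14/1
k=1  a_k=3  p_k/q_k = 43/3
k=2  a_k=6  p_k/q_k = 272/19
k=3  a_k=1  p_k/q_k = 315/22
k=4  a_k=4  p_k/q_k = 1532/107
k=5  a_k=1  p_k/q_k = 1847/129
k=6  a_k=6  p_k/q_k = 12614/881
k=7  a_k=3  p_k/q_k = 39689/2772
→ (39689, 2772).  Check: 39689²=1575216721, 205·2772²=1575216720, difference 1.
k=2:  x_2 = 39689·39689+205·2772·2772 = 3150433441,  y_2 = 39689·2772+2772·39689 = 220035816
k=3:  x_3 = 39689·3150433441+205·2772·220035816 = 250075105640009,  y_3 = 39689·220035816+2772·3150433441 = 17466002999676
k=4:  x_4 = 39689·250075105640009+205·2772·17466002999676 = 19850461732342200961,  y_4 = 39689·17466002999676+2772·250075105640009 = 1386416385888245712
k=5:  x_5 = 39689·19850461732342200961+205·2772·1386416385888245712 = 1575689951139784122242249,  y_5 = 39689·1386416385888245712+2772·19850461732342200961 = 110050959861571165127460

39689 2772
3150433441 220035816
250075105640009 17466002999676
19850461732342200961 1386416385888245712
1575689951139784122242249 110050959861571165127460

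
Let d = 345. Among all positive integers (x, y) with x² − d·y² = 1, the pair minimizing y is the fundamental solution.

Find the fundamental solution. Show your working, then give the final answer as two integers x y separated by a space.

d=345: √d = [18; 1,1,2,1,6,1,2,1,1,36] (ℓ=10, even), read p_9/q_9
a_0=18:  p_0=18·1+0=18,  q_0=18·0+1=1
a_1=1:  p_1=1·18+1=19,  q_1=1·1+0=1
…
a_3=2:  p_3=2·37+19=93,  q_3=2·2+1=5
…
a_8=1:  p_8=1·2879+1003=3882,  q_8=1·155+54=209
a_9=1:  p_9=1·3882+2879=6761,  q_9=1·209+155=364
fundamental: x₁=6761, y₁=364  (since 45711121 − 345·132496 = 1)

6761 364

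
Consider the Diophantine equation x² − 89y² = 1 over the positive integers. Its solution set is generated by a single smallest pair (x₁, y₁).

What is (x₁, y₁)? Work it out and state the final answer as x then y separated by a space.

√89 = [9; 2,3,3,2,18, …], period ℓ=5 (odd) → k=9
i=0: a=9 ⇒ p=9, q=1
i=1: a=2 ⇒ p=19, q=2
…
i=4: a=2 ⇒ p=500, q=53
i=5: a=18 ⇒ p=9217, q=977
i=6: a=2 ⇒ p=18934, q=2007
i=7: a=3 ⇒ p=66019, q=6998
i=8: a=3 ⇒ p=216991, q=23001
i=9: a=2 ⇒ p=500001, q=53000
(x₁, y₁) = (500001, 53000);  500001² − 89·53000² = 1 ✓

500001 53000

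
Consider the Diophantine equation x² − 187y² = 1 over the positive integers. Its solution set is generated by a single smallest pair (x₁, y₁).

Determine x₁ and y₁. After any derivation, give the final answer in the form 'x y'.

d=187: √d = [13; 1,2,13,2,1,26] (ℓ=6, even), read p_5/q_5
k=0  a_k=13  p_k/q_k = 13/1
…
k=4  a_k=2  p_k/q_k = 1135/83
k=5  a_k=1  p_k/q_k = 1682/123
(x₁, y₁) = (1682, 123);  1682² − 187·123² = 1 ✓

1682 123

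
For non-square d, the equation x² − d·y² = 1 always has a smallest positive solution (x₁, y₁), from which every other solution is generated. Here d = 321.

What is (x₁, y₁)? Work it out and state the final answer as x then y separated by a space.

215 12

[17; 1,10,1,34] for √321; ℓ=4 ⇒ convergent index 3
i=0: a=17 ⇒ p=17, q=1
…
i=2: a=10 ⇒ p=197, q=11
i=3: a=1 ⇒ p=215, q=12
→ (215, 12).  Check: 215²=46225, 321·12²=46224, difference 1.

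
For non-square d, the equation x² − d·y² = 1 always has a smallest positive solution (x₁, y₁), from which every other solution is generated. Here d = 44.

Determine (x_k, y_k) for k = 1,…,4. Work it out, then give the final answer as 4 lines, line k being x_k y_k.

199 30
79201 11940
31521799 4752090
12545596801 1891319880

√44 = [6; 1,1,1,2,1,1,1,12, …], period ℓ=8 (even) → k=7
i=0: a=6 ⇒ p=6, q=1
i=1: a=1 ⇒ p=7, q=1
…
i=4: a=2 ⇒ p=53, q=8
i=5: a=1 ⇒ p=73, q=11
i=6: a=1 ⇒ p=126, q=19
i=7: a=1 ⇒ p=199, q=30
fundamental: x₁=199, y₁=30  (since 39601 − 44·900 = 1)
k=2:  x_2 = 199·199+44·30·30 = 79201,  y_2 = 199·30+30·199 = 11940
k=3:  x_3 = 199·79201+44·30·11940 = 31521799,  y_3 = 199·11940+30·79201 = 4752090
k=4:  x_4 = 199·31521799+44·30·4752090 = 12545596801,  y_4 = 199·4752090+30·31521799 = 1891319880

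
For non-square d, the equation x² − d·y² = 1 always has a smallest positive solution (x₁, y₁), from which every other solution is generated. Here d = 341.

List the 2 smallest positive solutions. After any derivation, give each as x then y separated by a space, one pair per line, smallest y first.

d=341: √d = [18; 2,6,1,8,2,…,6,2,36] (ℓ=14, even), read p_13/q_13
step 0: (18, 1)  from 18·(1,0) + (0,1)
…
step 4: (2456, 133)  from 8·(277,15) + (240,13)
…
step 7: (20479, 1109)  from 2·(7645,414) + (5189,281)
step 8: (28124, 1523)  from 1·(20479,1109) + (7645,414)
…
step 12: (4953942, 268271)  from 6·(718667,38918) + (641940,34763)
step 13: (10626551, 575460)  from 2·(4953942,268271) + (718667,38918)
(x₁, y₁) = (10626551, 575460);  10626551² − 341·575460² = 1 ✓
k=2:  x_2 = 10626551·10626551+341·575460·575460 = 225847172311201,  y_2 = 10626551·575460+575460·10626551 = 12230310076920

10626551 575460
225847172311201 12230310076920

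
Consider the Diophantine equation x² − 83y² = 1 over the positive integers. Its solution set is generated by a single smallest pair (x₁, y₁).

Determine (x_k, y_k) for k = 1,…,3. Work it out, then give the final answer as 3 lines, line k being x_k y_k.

82 9
13447 1476
2205226 242055

√83 = [9; 9,18, …], period ℓ=2 (even) → k=1
k=0  a_k=9  p_k/q_k = 9/1
k=1  a_k=9  p_k/q_k = 82/9
(x₁, y₁) = (82, 9);  82² − 83·9² = 1 ✓
n=2: (82,9)∘(82,9) = (82·82+83·9·9, 82·9+9·82) = (13447,1476)
n=3: (13447,1476)∘(82,9) = (82·13447+83·9·1476, 82·1476+9·13447) = (2205226,242055)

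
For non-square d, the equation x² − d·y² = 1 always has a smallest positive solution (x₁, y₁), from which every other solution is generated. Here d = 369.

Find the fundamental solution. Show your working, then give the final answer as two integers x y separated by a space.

8396801 437120

√369 → a₀=19, period (4,1,3,2,7,4,7,2,3,1,4,38); ℓ=12 even so k=11
step 0: (19, 1)  from 19·(1,0) + (0,1)
…
step 3: (365, 19)  from 3·(96,5) + (77,4)
…
step 9: (1364557, 71036)  from 3·(393504,20485) + (184045,9581)
step 10: (1758061, 91521)  from 1·(1364557,71036) + (393504,20485)
step 11: (8396801, 437120)  from 4·(1758061,91521) + (1364557,71036)
→ (8396801, 437120).  Check: 8396801²=70506267033601, 369·437120²=70506267033600, difference 1.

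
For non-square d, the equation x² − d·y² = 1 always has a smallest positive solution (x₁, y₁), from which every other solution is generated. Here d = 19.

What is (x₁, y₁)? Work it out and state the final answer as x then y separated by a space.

√19 → a₀=4, period (2,1,3,1,2,8); ℓ=6 even so k=5
a_0=4:  p_0=4·1+0=4,  q_0=4·0+1=1
a_1=2:  p_1=2·4+1=9,  q_1=2·1+0=2
…
a_4=1:  p_4=1·48+13=61,  q_4=1·11+3=14
a_5=2:  p_5=2·61+48=170,  q_5=2·14+11=39
fundamental: x₁=170, y₁=39  (since 28900 − 19·1521 = 1)

170 39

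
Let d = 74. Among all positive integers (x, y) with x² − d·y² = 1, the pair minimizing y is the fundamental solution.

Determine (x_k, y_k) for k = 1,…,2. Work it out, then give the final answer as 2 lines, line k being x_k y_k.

3699 430
27365201 3181140

d=74: √d = [8; 1,1,1,1,16] (ℓ=5, odd), read p_9/q_9
a_0=8:  p_0=8·1+0=8,  q_0=8·0+1=1
a_1=1:  p_1=1·8+1=9,  q_1=1·1+0=1
…
a_3=1:  p_3=1·17+9=26,  q_3=1·2+1=3
a_4=1:  p_4=1·26+17=43,  q_4=1·3+2=5
a_5=16:  p_5=16·43+26=714,  q_5=16·5+3=83
…
a_7=1:  p_7=1·757+714=1471,  q_7=1·88+83=171
a_8=1:  p_8=1·1471+757=2228,  q_8=1·171+88=259
a_9=1:  p_9=1·2228+1471=3699,  q_9=1·259+171=430
(x₁, y₁) = (3699, 430);  3699² − 74·430² = 1 ✓
(x_2, y_2) = (3699·3699 + 74·430·430, 3699·430 + 430·3699) = (27365201, 3181140)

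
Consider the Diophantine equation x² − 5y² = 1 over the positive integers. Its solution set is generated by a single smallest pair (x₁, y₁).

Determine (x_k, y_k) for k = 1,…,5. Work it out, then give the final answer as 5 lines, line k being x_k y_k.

9 4
161 72
2889 1292
51841 23184
930249 416020

√5 → a₀=2, period (4); ℓ=1 odd so k=1
a_0=2:  p_0=2·1+0=2,  q_0=2·0+1=1
a_1=4:  p_1=4·2+1=9,  q_1=4·1+0=4
(x₁, y₁) = (9, 4);  9² − 5·4² = 1 ✓
(x_2, y_2) = (9·9 + 5·4·4, 9·4 + 4·9) = (161, 72)
(x_3, y_3) = (9·161 + 5·4·72, 9·72 + 4·161) = (2889, 1292)
(x_4, y_4) = (9·2889 + 5·4·1292, 9·1292 + 4·2889) = (51841, 23184)
(x_5, y_5) = (9·51841 + 5·4·23184, 9·23184 + 4·51841) = (930249, 416020)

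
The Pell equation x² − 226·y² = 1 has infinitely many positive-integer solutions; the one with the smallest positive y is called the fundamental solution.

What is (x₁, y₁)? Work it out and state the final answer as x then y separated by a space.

451 30

[15; 30] for √226; ℓ=1 ⇒ convergent index 1
k=0  a_k=15  p_k/q_k = 15/1
k=1  a_k=30  p_k/q_k = 451/30
fundamental: x₁=451, y₁=30  (since 203401 − 226·900 = 1)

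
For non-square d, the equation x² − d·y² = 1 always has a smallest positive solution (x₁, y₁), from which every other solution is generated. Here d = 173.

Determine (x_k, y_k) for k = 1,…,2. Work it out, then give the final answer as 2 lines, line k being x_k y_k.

2499849 190060
12498490045601 950242601880

d=173: √d = [13; 6,1,1,6,26] (ℓ=5, odd), read p_9/q_9
i=0: a=13 ⇒ p=13, q=1
…
i=8: a=1 ⇒ p=382343, q=29069
i=9: a=6 ⇒ p=2499849, q=190060
fundamental: x₁=2499849, y₁=190060  (since 6249245022801 − 173·36122803600 = 1)
(2499849+190060√173)^2 = 12498490045601 + 950242601880√173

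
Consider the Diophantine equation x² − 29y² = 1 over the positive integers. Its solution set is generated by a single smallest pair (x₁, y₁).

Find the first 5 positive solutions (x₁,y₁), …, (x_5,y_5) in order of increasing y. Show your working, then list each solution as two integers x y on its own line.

9801 1820
192119201 35675640
3765920568201 699313893460
73819574785756801 13707950903927280
1447011301184484245001 268703252919468649100

[5; 2,1,1,2,10] for √29; ℓ=5 ⇒ convergent index 9
k=0  a_k=5  p_k/q_k = 5/1
k=1  a_k=2  p_k/q_k = 11/2
k=2  a_k=1  p_k/q_k = 16/3
k=3  a_k=1  p_k/q_k = 27/5
…
k=5  a_k=10  p_k/q_k = 727/135
k=6  a_k=2  p_k/q_k = 1524/283
k=7  a_k=1  p_k/q_k = 2251/418
k=8  a_k=1  p_k/q_k = 3775/701
k=9  a_k=2  p_k/q_k = 9801/1820
(x₁, y₁) = (9801, 1820);  9801² − 29·1820² = 1 ✓
(x_2, y_2) = (9801·9801 + 29·1820·1820, 9801·1820 + 1820·9801) = (192119201, 35675640)
(x_3, y_3) = (9801·192119201 + 29·1820·35675640, 9801·35675640 + 1820·192119201) = (3765920568201, 699313893460)
(x_4, y_4) = (9801·3765920568201 + 29·1820·699313893460, 9801·699313893460 + 1820·3765920568201) = (73819574785756801, 13707950903927280)
(x_5, y_5) = (9801·73819574785756801 + 29·1820·13707950903927280, 9801·13707950903927280 + 1820·73819574785756801) = (1447011301184484245001, 268703252919468649100)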